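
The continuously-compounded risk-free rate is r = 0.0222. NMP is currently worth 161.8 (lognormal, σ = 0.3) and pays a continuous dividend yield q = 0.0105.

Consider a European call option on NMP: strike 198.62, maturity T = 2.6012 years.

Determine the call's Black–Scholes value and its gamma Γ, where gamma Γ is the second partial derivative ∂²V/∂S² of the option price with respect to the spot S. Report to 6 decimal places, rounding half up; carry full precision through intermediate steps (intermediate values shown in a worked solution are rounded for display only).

price = 20.025598
Γ = 0.004924

σ√T = 0.3·√2.6012 = 0.483847
d₁ = (ln(S/K) + (r−q+σ²/2)T) / (σ√T) = (ln(161.8/198.62) + (0.0222−0.0105+0.3²/2)·2.6012) / 0.483847 = (-0.205032 + 0.147488) / 0.483847 = -0.118931
d₂ = d₁ − σ√T = -0.118931 − 0.483847 = -0.602778
e^{−rT} = 0.943889
e^{−qT} = 0.973057
N(d₁) = 0.452665,  N(d₂) = 0.273328
Call price V = S·e^{−qT}·N(d₁) − K·e^{−rT}·N(d₂) = 71.267864 − 51.242266 = 20.025598
φ(d₁) = (1/√(2π))·e^{−d₁²/2} = 0.396131
Γ = e^{−qT}·φ(d₁) / (S·σ·√T) = 0.004924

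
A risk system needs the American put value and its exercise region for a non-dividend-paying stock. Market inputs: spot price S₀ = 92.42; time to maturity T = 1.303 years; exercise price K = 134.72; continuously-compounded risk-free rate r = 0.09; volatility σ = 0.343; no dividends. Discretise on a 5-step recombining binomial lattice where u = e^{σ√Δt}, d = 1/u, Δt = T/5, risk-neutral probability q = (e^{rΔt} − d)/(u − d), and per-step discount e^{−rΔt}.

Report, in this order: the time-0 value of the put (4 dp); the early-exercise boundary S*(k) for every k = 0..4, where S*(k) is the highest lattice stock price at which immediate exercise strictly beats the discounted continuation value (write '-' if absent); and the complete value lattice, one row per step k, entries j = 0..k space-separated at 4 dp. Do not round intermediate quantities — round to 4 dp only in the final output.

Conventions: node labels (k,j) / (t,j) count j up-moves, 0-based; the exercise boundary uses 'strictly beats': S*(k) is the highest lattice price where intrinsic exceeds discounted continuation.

price = 42.3000
boundary = 92.4200 77.5750 92.4200 77.5750 92.4200
tree:
42.3000
57.1450 27.1502
69.6055 42.3000 14.6049
80.0645 57.1450 25.5364 5.3269
88.8436 69.6055 42.3000 11.4506 0.0000
96.2125 80.0645 57.1450 24.6142 0.0000 0.0000

params: Δt=0.26060 u=1.19136 d=0.83937 q=0.52376 e^(-rΔt)=0.97682
t_5 payoffs: 96.2125 80.0645 57.1450 24.6142 0.0000 0.0000
t_4: node(4,0) S=45.8764 payoff=88.8436 vs cont=85.7206 → 88.8436 [stop]  node(4,1) S=65.1145 payoff=69.6055 vs cont=66.4825 → 69.6055 [stop]  node(4,2) S=92.4200 payoff=42.3000 vs cont=39.1770 → 42.3000 [stop]  node(4,3) S=131.1759 payoff=3.5441 vs cont=11.4506 → 11.4506 [wait]  node(4,4) S=186.1840 payoff=0.0000 vs cont=0.0000 → 0.0000 [wait]  ⇒ S*(4)=92.4200
t_3: node(3,0) S=54.6555 payoff=80.0645 vs cont=76.9416 → 80.0645 [stop]  node(3,1) S=77.5750 payoff=57.1450 vs cont=54.0220 → 57.1450 [stop]  node(3,2) S=110.1058 payoff=24.6142 vs cont=25.5364 → 25.5364 [wait]  node(3,3) S=156.2782 payoff=0.0000 vs cont=5.3269 → 5.3269 [wait]  ⇒ S*(3)=77.5750
t_2: node(2,0) S=65.1145 payoff=69.6055 vs cont=66.4825 → 69.6055 [stop]  node(2,1) S=92.4200 payoff=42.3000 vs cont=39.6488 → 42.3000 [stop]  node(2,2) S=131.1759 payoff=3.5441 vs cont=14.6049 → 14.6049 [wait]  ⇒ S*(2)=92.4200
t_1: node(1,0) S=77.5750 payoff=57.1450 vs cont=54.0220 → 57.1450 [stop]  node(1,1) S=110.1058 payoff=24.6142 vs cont=27.1502 → 27.1502 [wait]  ⇒ S*(1)=77.5750
t_0: node(0,0) S=92.4200 payoff=42.3000 vs cont=40.4745 → 42.3000 [stop]  ⇒ S*(0)=92.4200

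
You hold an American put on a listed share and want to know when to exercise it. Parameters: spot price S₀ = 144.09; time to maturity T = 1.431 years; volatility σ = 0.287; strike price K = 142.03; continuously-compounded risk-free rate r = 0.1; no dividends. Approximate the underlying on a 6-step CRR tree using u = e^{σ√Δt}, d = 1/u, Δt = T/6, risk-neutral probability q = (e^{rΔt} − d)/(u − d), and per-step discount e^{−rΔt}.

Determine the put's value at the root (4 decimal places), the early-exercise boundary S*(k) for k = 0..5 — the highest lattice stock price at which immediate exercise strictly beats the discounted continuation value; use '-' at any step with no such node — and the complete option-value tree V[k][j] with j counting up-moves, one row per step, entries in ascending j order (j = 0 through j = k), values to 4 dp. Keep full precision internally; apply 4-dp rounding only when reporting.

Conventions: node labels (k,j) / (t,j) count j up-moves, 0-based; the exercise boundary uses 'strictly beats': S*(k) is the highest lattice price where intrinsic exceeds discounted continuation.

price = 11.4366
boundary = - - 108.8659 94.6283 108.8659 125.2457
tree:
11.4366
19.8439 5.0824
33.1641 9.8519 1.4159
47.4017 18.5042 3.2284 0.0000
59.7774 33.1641 7.3612 0.0000 0.0000
70.5345 47.4017 16.7843 0.0000 0.0000 0.0000
79.8848 59.7774 33.1641 0.0000 0.0000 0.0000 0.0000

Δt=0.23850, u=1.15046, d=0.86922, q=0.55084, disc=e^(-rΔt)=0.97643
k=6 terminal: V=max(K-S,0) → 79.8848 59.7774 33.1641 0.0000 0.0000 0.0000 0.0000
k=5: j=0 S=71.4955 intr=70.5345 cont=67.1871 V=70.5345[EX]; j=1 S=94.6283 intr=47.4017 cont=44.0544 V=47.4017[EX]; j=2 S=125.2457 intr=16.7843 cont=14.5449 V=16.7843[EX]; j=3 S=165.7696 intr=0.0000 cont=0.0000 V=0.0000[hold]; j=4 S=219.4052 intr=0.0000 cont=0.0000 V=0.0000[hold]; j=5 S=290.3948 intr=0.0000 cont=0.0000 V=0.0000[hold]  S*(5)=125.2457
k=4: j=0 S=82.2526 intr=59.7774 cont=56.4300 V=59.7774[EX]; j=1 S=108.8659 intr=33.1641 cont=29.8168 V=33.1641[EX]; j=2 S=144.0900 intr=0.0000 cont=7.3612 V=7.3612[hold]; j=3 S=190.7110 intr=0.0000 cont=0.0000 V=0.0000[hold]; j=4 S=252.4165 intr=0.0000 cont=0.0000 V=0.0000[hold]  S*(4)=108.8659
k=3: j=0 S=94.6283 intr=47.4017 cont=44.0544 V=47.4017[EX]; j=1 S=125.2457 intr=16.7843 cont=18.5042 V=18.5042[hold]; j=2 S=165.7696 intr=0.0000 cont=3.2284 V=3.2284[hold]; j=3 S=219.4052 intr=0.0000 cont=0.0000 V=0.0000[hold]  S*(3)=94.6283
k=2: j=0 S=108.8659 intr=33.1641 cont=30.7418 V=33.1641[EX]; j=1 S=144.0900 intr=0.0000 cont=9.8519 V=9.8519[hold]; j=2 S=190.7110 intr=0.0000 cont=1.4159 V=1.4159[hold]  S*(2)=108.8659
k=1: j=0 S=125.2457 intr=16.7843 cont=19.8439 V=19.8439[hold]; j=1 S=165.7696 intr=0.0000 cont=5.0824 V=5.0824[hold]  S*(1)=-
k=0: j=0 S=144.0900 intr=0.0000 cont=11.4366 V=11.4366[hold]  S*(0)=-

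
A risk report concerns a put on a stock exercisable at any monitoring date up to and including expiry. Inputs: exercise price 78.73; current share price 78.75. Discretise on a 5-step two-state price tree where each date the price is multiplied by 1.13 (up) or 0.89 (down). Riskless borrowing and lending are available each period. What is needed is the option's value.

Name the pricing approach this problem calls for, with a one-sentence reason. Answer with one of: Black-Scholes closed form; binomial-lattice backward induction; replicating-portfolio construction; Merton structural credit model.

Key observation: the exercise right at every one of the 5 steps is what matters: each node needs max(78.73 − S, continuation), which only the stepwise tree valuation starting from spot 78.75 delivers.

framework: binomial-lattice backward induction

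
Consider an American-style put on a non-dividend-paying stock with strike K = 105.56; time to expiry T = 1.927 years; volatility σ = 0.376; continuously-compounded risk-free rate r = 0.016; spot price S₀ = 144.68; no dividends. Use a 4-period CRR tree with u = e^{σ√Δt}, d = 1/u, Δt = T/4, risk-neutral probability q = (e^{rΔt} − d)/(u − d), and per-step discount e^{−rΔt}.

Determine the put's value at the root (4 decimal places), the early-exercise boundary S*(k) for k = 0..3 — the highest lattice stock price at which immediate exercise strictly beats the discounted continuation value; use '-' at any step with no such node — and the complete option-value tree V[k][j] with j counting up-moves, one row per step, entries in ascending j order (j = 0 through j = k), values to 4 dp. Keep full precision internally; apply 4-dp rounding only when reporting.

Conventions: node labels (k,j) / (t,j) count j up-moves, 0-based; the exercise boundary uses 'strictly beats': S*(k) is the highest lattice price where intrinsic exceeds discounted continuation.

price = 10.7142
boundary = - - - 66.1285
tree:
10.7142
17.0005 3.2085
26.3331 5.8764 0.0000
39.4315 10.7628 0.0000 0.0000
54.6212 19.7123 0.0000 0.0000 0.0000

Δt=0.48175, u=1.29820, d=0.77030, q=0.44978, disc=e^(-rΔt)=0.99232
k=4 terminal: V=max(K-S,0) → 54.6212 19.7123 0.0000 0.0000 0.0000
k=3: j=0 S=66.1285 intr=39.4315 cont=38.6210 V=39.4315[EX]; j=1 S=111.4470 intr=0.0000 cont=10.7628 V=10.7628[hold]; j=2 S=187.8229 intr=0.0000 cont=0.0000 V=0.0000[hold]; j=3 S=316.5398 intr=0.0000 cont=0.0000 V=0.0000[hold]  S*(3)=66.1285
k=2: j=0 S=85.8477 intr=19.7123 cont=26.3331 V=26.3331[hold]; j=1 S=144.6800 intr=0.0000 cont=5.8764 V=5.8764[hold]; j=2 S=243.8307 intr=0.0000 cont=0.0000 V=0.0000[hold]  S*(2)=-
k=1: j=0 S=111.4470 intr=0.0000 cont=17.0005 V=17.0005[hold]; j=1 S=187.8229 intr=0.0000 cont=3.2085 V=3.2085[hold]  S*(1)=-
k=0: j=0 S=144.6800 intr=0.0000 cont=10.7142 V=10.7142[hold]  S*(0)=-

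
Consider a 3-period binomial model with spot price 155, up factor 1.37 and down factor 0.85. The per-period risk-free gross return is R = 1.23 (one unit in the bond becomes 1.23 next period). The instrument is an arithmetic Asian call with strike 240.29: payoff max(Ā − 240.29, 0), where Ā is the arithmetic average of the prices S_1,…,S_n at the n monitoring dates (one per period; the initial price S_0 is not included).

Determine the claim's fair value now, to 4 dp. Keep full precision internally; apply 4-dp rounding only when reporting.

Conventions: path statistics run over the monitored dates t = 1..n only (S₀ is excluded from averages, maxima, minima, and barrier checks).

Risk-neutral up-probability p* = (R−d)/(u−d) = (1.23−0.85)/(1.37−0.85) = 0.7308; the claim prices as the p*-weighted sum of path payoffs discounted by R^3.
Enumerate all 2^3 = 8 price paths (U = up ×1.37, D = down ×0.85); each path with k up-moves has probability p*^k·(1−p*)^(3−k).
DDD: Ā=112.9756, payoff=0.0000, prob=0.019515
UDD: Ā=182.0901, payoff=0.0000, prob=0.052970
DUD: Ā=155.2235, payoff=0.0000, prob=0.052970
UUD: Ā=250.1837, payoff=9.8937, prob=0.143776
DDU: Ā=132.3868, payoff=0.0000, prob=0.052970
UDU: Ā=213.3764, payoff=0.0000, prob=0.143776
DUU: Ā=186.5097, payoff=0.0000, prob=0.143776
UUU: Ā=300.6097, payoff=60.3197, prob=0.390248
Price = Σ prob·payoff / R^3 = 24.962133 / 1.860867 = 13.4142

price = 13.4142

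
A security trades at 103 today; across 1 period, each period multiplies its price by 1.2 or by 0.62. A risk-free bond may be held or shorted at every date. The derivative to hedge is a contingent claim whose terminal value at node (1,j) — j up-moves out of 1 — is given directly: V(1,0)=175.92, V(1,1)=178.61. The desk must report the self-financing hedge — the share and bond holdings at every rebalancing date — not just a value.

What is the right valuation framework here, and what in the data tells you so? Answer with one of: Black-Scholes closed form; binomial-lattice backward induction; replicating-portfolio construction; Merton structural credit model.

framework: replicating-portfolio construction

Key observation: since the answer must list Δ and B at each node of the 1.2/0.62 lattice on 103, the replicating-portfolio method — solving the two-state system at every node — is the one that applies.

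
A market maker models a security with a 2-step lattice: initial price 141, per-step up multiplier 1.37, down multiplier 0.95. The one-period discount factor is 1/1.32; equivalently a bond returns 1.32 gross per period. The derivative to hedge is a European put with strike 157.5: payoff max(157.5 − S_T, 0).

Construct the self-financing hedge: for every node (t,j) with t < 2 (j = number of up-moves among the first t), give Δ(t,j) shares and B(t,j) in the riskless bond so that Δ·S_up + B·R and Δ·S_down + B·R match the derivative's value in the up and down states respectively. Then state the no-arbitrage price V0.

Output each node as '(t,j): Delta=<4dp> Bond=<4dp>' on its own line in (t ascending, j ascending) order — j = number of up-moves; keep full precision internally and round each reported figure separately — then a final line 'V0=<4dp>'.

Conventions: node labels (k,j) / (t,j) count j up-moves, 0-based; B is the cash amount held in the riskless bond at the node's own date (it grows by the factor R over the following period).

(0,0): Delta=-0.0461 Bond=6.7411
(1,0): Delta=-0.5376 Bond=74.7458
(1,1): Delta=0.0000 Bond=0.0000
V0=0.2460

Under the risk-neutral measure, an up-move has probability p* = (R−d)/(u−d) = 0.8810 and values discount at R = 1.32.
At maturity the claim pays: V(2,0)=30.2475, V(2,1)=0.0000, V(2,2)=0.0000
Node (1,0) S=133.9500: V=(p*·0.0000+(1−p*)·30.2475)/1.32=2.7279; Δ=(0.0000−30.2475)/(183.5115−127.2525)=-0.5376; B=V−Δ·S=74.7458
Node (1,1) S=193.1700: V=(p*·0.0000+(1−p*)·0.0000)/1.32=0.0000; Δ=(0.0000−0.0000)/(264.6429−183.5115)=0.0000; B=V−Δ·S=0.0000
Node (0,0) S=141.0000: V=(p*·0.0000+(1−p*)·2.7279)/1.32=0.2460; Δ=(0.0000−2.7279)/(193.1700−133.9500)=-0.0461; B=V−Δ·S=6.7411
Verification: the root portfolio costs Δ(0,0)·S0 + B(0,0) = 0.2460, matching V0.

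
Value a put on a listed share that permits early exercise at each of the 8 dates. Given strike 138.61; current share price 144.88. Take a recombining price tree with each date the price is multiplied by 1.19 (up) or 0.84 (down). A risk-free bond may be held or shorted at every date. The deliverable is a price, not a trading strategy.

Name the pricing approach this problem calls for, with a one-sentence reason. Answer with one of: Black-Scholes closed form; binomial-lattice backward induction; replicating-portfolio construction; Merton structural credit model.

Key observation: early exercise of the strike-138.61 put must be checked at each of the 8 dates (spot 144.88), which forces a node-by-node comparison of intrinsic and continuation value backward from expiry.

framework: binomial-lattice backward induction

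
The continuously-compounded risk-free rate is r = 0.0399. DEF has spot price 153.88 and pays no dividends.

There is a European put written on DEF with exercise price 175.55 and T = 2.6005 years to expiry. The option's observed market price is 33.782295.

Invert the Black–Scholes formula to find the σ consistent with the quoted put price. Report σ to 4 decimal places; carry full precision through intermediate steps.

sigma = 0.3177

At σ = 0.3177 the Black–Scholes value reproduces the quote:
σ√T = 0.3177·√2.6005 = 0.512325
d₁ = (ln(S/K) + (r+σ²/2)T) / (σ√T) = (ln(153.88/175.55) + (0.0399+0.3177²/2)·2.6005) / 0.512325 = (-0.131751 + 0.234998) / 0.512325 = 0.201528
d₂ = d₁ − σ√T = 0.201528 − 0.512325 = -0.310798
e^{−rT} = 0.901442
N(−d₁) = 0.420143,  N(−d₂) = 0.622023
V = K·e^{−rT}·N(−d₂) − S·N(−d₁) = 98.433905 − 64.651610 = 33.782295 (matching the quote); vega is positive throughout, so no other σ reproduces this price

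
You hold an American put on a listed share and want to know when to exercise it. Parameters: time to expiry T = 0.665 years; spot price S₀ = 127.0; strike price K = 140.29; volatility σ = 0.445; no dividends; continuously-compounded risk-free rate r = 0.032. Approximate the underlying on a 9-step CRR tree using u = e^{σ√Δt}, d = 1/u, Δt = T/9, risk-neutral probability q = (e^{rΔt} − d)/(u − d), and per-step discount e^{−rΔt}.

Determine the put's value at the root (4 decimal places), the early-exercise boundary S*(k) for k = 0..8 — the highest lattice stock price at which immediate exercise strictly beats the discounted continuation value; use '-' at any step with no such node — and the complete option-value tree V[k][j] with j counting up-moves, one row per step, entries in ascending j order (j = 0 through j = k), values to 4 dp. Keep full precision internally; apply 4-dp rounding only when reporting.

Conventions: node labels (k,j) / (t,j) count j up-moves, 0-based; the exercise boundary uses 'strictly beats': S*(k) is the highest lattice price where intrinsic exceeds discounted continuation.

params: Δt=0.07389 u=1.12858 d=0.88607 q=0.47956 e^(-rΔt)=0.99764
t_9 payoffs: 97.5332 85.8308 70.9254 51.9405 27.7594 0.0000 0.0000 0.0000 0.0000 0.0000
t_8: node(8,0) S=48.2545 payoff=92.0355 vs cont=91.7042 → 92.0355 [stop]  node(8,1) S=61.4617 payoff=78.8283 vs cont=78.4970 → 78.8283 [stop]  node(8,2) S=78.2836 payoff=62.0064 vs cont=61.6751 → 62.0064 [stop]  node(8,3) S=99.7097 payoff=40.5803 vs cont=40.2490 → 40.5803 [stop]  node(8,4) S=127.0000 payoff=13.2900 vs cont=14.4131 → 14.4131 [wait]  node(8,5) S=161.7596 payoff=0.0000 vs cont=0.0000 → 0.0000 [wait]  node(8,6) S=206.0329 payoff=0.0000 vs cont=0.0000 → 0.0000 [wait]  node(8,7) S=262.4236 payoff=0.0000 vs cont=0.0000 → 0.0000 [wait]  node(8,8) S=334.2484 payoff=0.0000 vs cont=0.0000 → 0.0000 [wait]  ⇒ S*(8)=99.7097
t_7: node(7,0) S=54.4592 payoff=85.8308 vs cont=85.4995 → 85.8308 [stop]  node(7,1) S=69.3646 payoff=70.9254 vs cont=70.5941 → 70.9254 [stop]  node(7,2) S=88.3495 payoff=51.9405 vs cont=51.6092 → 51.9405 [stop]  node(7,3) S=112.5306 payoff=27.7594 vs cont=27.9654 → 27.9654 [wait]  node(7,4) S=143.3299 payoff=0.0000 vs cont=7.4835 → 7.4835 [wait]  node(7,5) S=182.5590 payoff=0.0000 vs cont=0.0000 → 0.0000 [wait]  node(7,6) S=232.5250 payoff=0.0000 vs cont=0.0000 → 0.0000 [wait]  node(7,7) S=296.1666 payoff=0.0000 vs cont=0.0000 → 0.0000 [wait]  ⇒ S*(7)=88.3495
t_6: node(6,0) S=61.4617 payoff=78.8283 vs cont=78.4970 → 78.8283 [stop]  node(6,1) S=78.2836 payoff=62.0064 vs cont=61.6751 → 62.0064 [stop]  node(6,2) S=99.7097 payoff=40.5803 vs cont=40.3476 → 40.5803 [stop]  node(6,3) S=127.0000 payoff=13.2900 vs cont=18.1003 → 18.1003 [wait]  node(6,4) S=161.7596 payoff=0.0000 vs cont=3.8855 → 3.8855 [wait]  node(6,5) S=206.0329 payoff=0.0000 vs cont=0.0000 → 0.0000 [wait]  node(6,6) S=262.4236 payoff=0.0000 vs cont=0.0000 → 0.0000 [wait]  ⇒ S*(6)=99.7097
t_5: node(5,0) S=69.3646 payoff=70.9254 vs cont=70.5941 → 70.9254 [stop]  node(5,1) S=88.3495 payoff=51.9405 vs cont=51.6092 → 51.9405 [stop]  node(5,2) S=112.5306 payoff=27.7594 vs cont=29.7295 → 29.7295 [wait]  node(5,3) S=143.3299 payoff=0.0000 vs cont=11.2568 → 11.2568 [wait]  node(5,4) S=182.5590 payoff=0.0000 vs cont=2.0174 → 2.0174 [wait]  node(5,5) S=232.5250 payoff=0.0000 vs cont=0.0000 → 0.0000 [wait]  ⇒ S*(5)=88.3495
t_4: node(4,0) S=78.2836 payoff=62.0064 vs cont=61.6751 → 62.0064 [stop]  node(4,1) S=99.7097 payoff=40.5803 vs cont=41.1915 → 41.1915 [wait]  node(4,2) S=127.0000 payoff=13.2900 vs cont=20.8215 → 20.8215 [wait]  node(4,3) S=161.7596 payoff=0.0000 vs cont=6.8099 → 6.8099 [wait]  node(4,4) S=206.0329 payoff=0.0000 vs cont=1.0475 → 1.0475 [wait]  ⇒ S*(4)=78.2836
t_3: node(3,0) S=88.3495 payoff=51.9405 vs cont=51.9016 → 51.9405 [stop]  node(3,1) S=112.5306 payoff=27.7594 vs cont=31.3487 → 31.3487 [wait]  node(3,2) S=143.3299 payoff=0.0000 vs cont=14.0688 → 14.0688 [wait]  node(3,3) S=182.5590 payoff=0.0000 vs cont=4.0369 → 4.0369 [wait]  ⇒ S*(3)=88.3495
t_2: node(2,0) S=99.7097 payoff=40.5803 vs cont=41.9662 → 41.9662 [wait]  node(2,1) S=127.0000 payoff=13.2900 vs cont=23.0075 → 23.0075 [wait]  node(2,2) S=161.7596 payoff=0.0000 vs cont=9.2361 → 9.2361 [wait]  ⇒ S*(2)=-
t_1: node(1,0) S=112.5306 payoff=27.7594 vs cont=32.7968 → 32.7968 [wait]  node(1,1) S=143.3299 payoff=0.0000 vs cont=16.3646 → 16.3646 [wait]  ⇒ S*(1)=-
t_0: node(0,0) S=127.0000 payoff=13.2900 vs cont=24.8578 → 24.8578 [wait]  ⇒ S*(0)=-

price = 24.8578
boundary = - - - 88.3495 78.2836 88.3495 99.7097 88.3495 99.7097
tree:
24.8578
32.7968 16.3646
41.9662 23.0075 9.2361
51.9405 31.3487 14.0688 4.0369
62.0064 41.1915 20.8215 6.8099 1.0475
70.9254 51.9405 29.7295 11.2568 2.0174 0.0000
78.8283 62.0064 40.5803 18.1003 3.8855 0.0000 0.0000
85.8308 70.9254 51.9405 27.9654 7.4835 0.0000 0.0000 0.0000
92.0355 78.8283 62.0064 40.5803 14.4131 0.0000 0.0000 0.0000 0.0000
97.5332 85.8308 70.9254 51.9405 27.7594 0.0000 0.0000 0.0000 0.0000 0.0000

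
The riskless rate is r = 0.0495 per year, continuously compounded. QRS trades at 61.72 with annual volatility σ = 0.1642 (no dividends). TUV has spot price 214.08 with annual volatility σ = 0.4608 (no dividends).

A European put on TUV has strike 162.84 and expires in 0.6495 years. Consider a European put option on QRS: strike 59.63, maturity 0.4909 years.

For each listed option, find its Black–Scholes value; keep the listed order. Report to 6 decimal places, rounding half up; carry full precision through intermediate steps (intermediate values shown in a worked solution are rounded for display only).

price(TUV put K=162.84) = 7.790715
price(QRS put K=59.63) = 1.340149

[TUV put K=162.84]
σ√T = 0.4608·√0.6495 = 0.371366
d₁ = (ln(S/K) + (r+σ²/2)T) / (σ√T) = (ln(214.08/162.84) + (0.0495+0.4608²/2)·0.6495) / 0.371366 = (0.273582 + 0.101107) / 0.371366 = 1.008946
d₂ = d₁ − σ√T = 1.008946 − 0.371366 = 0.637580
e^{−rT} = 0.968361
N(−d₁) = 0.156500,  N(−d₂) = 0.261873
price = K·e^{−rT}·N(−d₂) − S·N(−d₁) = 41.294283 − 33.503568 = 7.790715
[QRS put K=59.63]
σ√T = 0.1642·√0.4909 = 0.115046
d₁ = (ln(S/K) + (r+σ²/2)T) / (σ√T) = (ln(61.72/59.63) + (0.0495+0.1642²/2)·0.4909) / 0.115046 = (0.034449 + 0.030917) / 0.115046 = 0.568180
d₂ = d₁ − σ√T = 0.568180 − 0.115046 = 0.453134
e^{−rT} = 0.975993
N(−d₁) = 0.284957,  N(−d₂) = 0.325226
price = K·e^{−rT}·N(−d₂) − S·N(−d₁) = 18.927665 − 17.587516 = 1.340149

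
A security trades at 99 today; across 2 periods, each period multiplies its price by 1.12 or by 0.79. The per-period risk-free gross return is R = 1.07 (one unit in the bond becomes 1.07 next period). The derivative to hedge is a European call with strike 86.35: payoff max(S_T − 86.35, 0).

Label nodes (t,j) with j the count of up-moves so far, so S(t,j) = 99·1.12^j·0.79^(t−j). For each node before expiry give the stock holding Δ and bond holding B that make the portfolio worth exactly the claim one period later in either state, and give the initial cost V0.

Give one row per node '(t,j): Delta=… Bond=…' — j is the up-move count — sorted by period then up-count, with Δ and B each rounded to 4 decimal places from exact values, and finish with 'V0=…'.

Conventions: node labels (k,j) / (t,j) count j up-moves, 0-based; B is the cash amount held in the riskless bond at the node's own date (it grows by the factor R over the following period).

(0,0): Delta=0.8935 Bond=-64.3884
(1,0): Delta=0.0482 Bond=-2.7859
(1,1): Delta=1.0000 Bond=-80.7009
V0=24.0711

No-arbitrage ⇒ martingale measure with p* = (R−d)/(u−d) = 0.8485.
Terminal payoffs: V(2,0)=0.0000, V(2,1)=1.2452, V(2,2)=37.8356
(1,0): S=78.2100. Δ = (V_up−V_dn)/(S_up−S_dn) = (1.2452−0.0000)/(87.5952−61.7859) = 0.0482. V = [p*·1.2452 + (1−p*)·0.0000]/1.07 = 0.9874. B = V − Δ·S = -2.7859.
(1,1): S=110.8800. Δ = (V_up−V_dn)/(S_up−S_dn) = (37.8356−1.2452)/(124.1856−87.5952) = 1.0000. V = [p*·37.8356 + (1−p*)·1.2452]/1.07 = 30.1791. B = V − Δ·S = -80.7009.
(0,0): S=99.0000. Δ = (V_up−V_dn)/(S_up−S_dn) = (30.1791−0.9874)/(110.8800−78.2100) = 0.8935. V = [p*·30.1791 + (1−p*)·0.9874]/1.07 = 24.0711. B = V − Δ·S = -64.3884.
Check: Δ(0,0)·S0 + B(0,0) = 24.0711 = V0.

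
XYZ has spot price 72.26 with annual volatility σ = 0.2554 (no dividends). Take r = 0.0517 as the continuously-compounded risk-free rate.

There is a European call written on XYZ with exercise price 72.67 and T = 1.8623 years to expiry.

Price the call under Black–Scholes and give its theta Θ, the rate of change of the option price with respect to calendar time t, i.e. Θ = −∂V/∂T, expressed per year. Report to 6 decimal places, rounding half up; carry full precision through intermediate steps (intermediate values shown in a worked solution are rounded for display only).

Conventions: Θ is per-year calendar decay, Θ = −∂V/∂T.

price = 13.011918
Θ = -4.277491

σ√T = 0.2554·√1.8623 = 0.348534
d₁ = (ln(S/K) + (r+σ²/2)T) / (σ√T) = (ln(72.26/72.67) + (0.0517+0.2554²/2)·1.8623) / 0.348534 = (-0.005658 + 0.157019) / 0.348534 = 0.434279
d₂ = d₁ − σ√T = 0.434279 − 0.348534 = 0.085744
e^{−rT} = 0.908209
N(d₁) = 0.667957,  N(d₂) = 0.534165
Call price V = S·N(d₁) − K·e^{−rT}·N(d₂) = 48.266573 − 35.254655 = 13.011918
φ(d₁) = (1/√(2π))·e^{−d₁²/2} = 0.363042
Θ = −S·φ(d₁)·σ/(2√T) − r·K·e^{−rT}·N(d₂) = −2.454825 − 1.822666 = -4.277491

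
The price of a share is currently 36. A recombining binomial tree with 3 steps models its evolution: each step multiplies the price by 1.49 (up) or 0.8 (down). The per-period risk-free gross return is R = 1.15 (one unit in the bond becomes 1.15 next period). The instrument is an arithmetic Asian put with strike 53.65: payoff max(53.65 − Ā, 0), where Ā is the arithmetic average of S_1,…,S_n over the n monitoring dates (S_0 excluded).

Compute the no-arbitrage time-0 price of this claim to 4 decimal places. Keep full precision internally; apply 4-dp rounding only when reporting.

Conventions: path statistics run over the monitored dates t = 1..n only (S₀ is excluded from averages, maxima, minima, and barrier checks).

With p* = (R−d)/(u−d) = 0.5072, sum probability × payoff across the paths and divide by R^3.
Enumerate all 2^3 = 8 price paths (U = up ×1.49, D = down ×0.8); each path with k up-moves has probability p*^k·(1−p*)^(3−k).
DDD: Ā=23.4240, payoff=30.2260, prob=0.119644
UDD: Ā=43.6272, payoff=10.0228, prob=0.123163
DUD: Ā=35.3472, payoff=18.3028, prob=0.123163
UUD: Ā=65.8342, payoff=0.0000, prob=0.126785
DDU: Ā=28.7232, payoff=24.9268, prob=0.123163
UDU: Ā=53.4970, payoff=0.1530, prob=0.126785
DUU: Ā=45.2170, payoff=8.4330, prob=0.126785
UUU: Ā=84.2166, payoff=0.0000, prob=0.130514
Price = Σ prob·payoff / R^3 = 11.263634 / 1.520875 = 7.4060

price = 7.4060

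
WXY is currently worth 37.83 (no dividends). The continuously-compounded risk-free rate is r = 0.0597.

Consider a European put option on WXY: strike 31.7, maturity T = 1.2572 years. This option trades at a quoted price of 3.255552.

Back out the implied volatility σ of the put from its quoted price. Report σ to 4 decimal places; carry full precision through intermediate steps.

At σ = 0.4481 the Black–Scholes value reproduces the quote:
σ√T = 0.4481·√1.2572 = 0.502432
d₁ = (ln(S/K) + (r+σ²/2)T) / (σ√T) = (ln(37.83/31.7) + (0.0597+0.4481²/2)·1.2572) / 0.502432 = (0.176786 + 0.201274) / 0.502432 = 0.752459
d₂ = d₁ − σ√T = 0.752459 − 0.502432 = 0.250027
e^{−rT} = 0.927693
N(−d₁) = 0.225887,  N(−d₂) = 0.401283
V = K·e^{−rT}·N(−d₂) − S·N(−d₁) = 11.800875 − 8.545323 = 3.255552 (the quoted price), and the Black–Scholes price is strictly increasing in σ, so σ is unique

sigma = 0.4481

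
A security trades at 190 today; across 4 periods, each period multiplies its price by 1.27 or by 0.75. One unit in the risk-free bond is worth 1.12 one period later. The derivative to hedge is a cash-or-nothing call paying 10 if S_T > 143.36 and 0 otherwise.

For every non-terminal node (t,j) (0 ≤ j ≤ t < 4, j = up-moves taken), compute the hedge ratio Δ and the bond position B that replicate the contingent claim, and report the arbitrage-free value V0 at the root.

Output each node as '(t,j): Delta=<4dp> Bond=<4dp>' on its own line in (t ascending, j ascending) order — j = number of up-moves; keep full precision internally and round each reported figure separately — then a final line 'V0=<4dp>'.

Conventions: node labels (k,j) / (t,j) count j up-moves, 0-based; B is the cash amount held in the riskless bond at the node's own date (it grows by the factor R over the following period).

Risk-neutral probability p* = (R−d)/(u−d) = (1.12−0.75)/(1.27−0.75) = 0.7115.
Payoffs at expiry: V(4,0)=0.0000, V(4,1)=0.0000, V(4,2)=10.0000, V(4,3)=10.0000, V(4,4)=10.0000
(3,0): S=80.1562. Δ = (V_up−V_dn)/(S_up−S_dn) = (0.0000−0.0000)/(101.7984−60.1172) = 0.0000. V = [p*·0.0000 + (1−p*)·0.0000]/1.12 = 0.0000. B = V − Δ·S = 0.0000.
(3,1): S=135.7313. Δ = (V_up−V_dn)/(S_up−S_dn) = (10.0000−0.0000)/(172.3787−101.7984) = 0.1417. V = [p*·10.0000 + (1−p*)·0.0000]/1.12 = 6.3530. B = V − Δ·S = -12.8777.
(3,2): S=229.8383. Δ = (V_up−V_dn)/(S_up−S_dn) = (10.0000−10.0000)/(291.8946−172.3787) = 0.0000. V = [p*·10.0000 + (1−p*)·10.0000]/1.12 = 8.9286. B = V − Δ·S = 8.9286.
(3,3): S=389.1928. Δ = (V_up−V_dn)/(S_up−S_dn) = (10.0000−10.0000)/(494.2748−291.8946) = 0.0000. V = [p*·10.0000 + (1−p*)·10.0000]/1.12 = 8.9286. B = V − Δ·S = 8.9286.
(2,0): S=106.8750. Δ = (V_up−V_dn)/(S_up−S_dn) = (6.3530−0.0000)/(135.7312−80.1562) = 0.1143. V = [p*·6.3530 + (1−p*)·0.0000]/1.12 = 4.0361. B = V − Δ·S = -8.1813.
(2,1): S=180.9750. Δ = (V_up−V_dn)/(S_up−S_dn) = (8.9286−6.3530)/(229.8383−135.7313) = 0.0274. V = [p*·8.9286 + (1−p*)·6.3530]/1.12 = 7.3086. B = V − Δ·S = 2.3556.
(2,2): S=306.4510. Δ = (V_up−V_dn)/(S_up−S_dn) = (8.9286−8.9286)/(389.1928−229.8383) = 0.0000. V = [p*·8.9286 + (1−p*)·8.9286]/1.12 = 7.9719. B = V − Δ·S = 7.9719.
(1,0): S=142.5000. Δ = (V_up−V_dn)/(S_up−S_dn) = (7.3086−4.0361)/(180.9750−106.8750) = 0.0442. V = [p*·7.3086 + (1−p*)·4.0361]/1.12 = 5.6827. B = V − Δ·S = -0.6106.
(1,1): S=241.3000. Δ = (V_up−V_dn)/(S_up−S_dn) = (7.9719−7.3086)/(306.4510−180.9750) = 0.0053. V = [p*·7.9719 + (1−p*)·7.3086]/1.12 = 6.9470. B = V − Δ·S = 5.6713.
(0,0): S=190.0000. Δ = (V_up−V_dn)/(S_up−S_dn) = (6.9470−5.6827)/(241.3000−142.5000) = 0.0128. V = [p*·6.9470 + (1−p*)·5.6827]/1.12 = 5.8770. B = V − Δ·S = 3.4457.
As a check, the time-0 holding Δ(0,0)·S0 + B(0,0) comes to 5.8770 — exactly V0.

(0,0): Delta=0.0128 Bond=3.4457
(1,0): Delta=0.0442 Bond=-0.6106
(1,1): Delta=0.0053 Bond=5.6713
(2,0): Delta=0.1143 Bond=-8.1813
(2,1): Delta=0.0274 Bond=2.3556
(2,2): Delta=0.0000 Bond=7.9719
(3,0): Delta=0.0000 Bond=0.0000
(3,1): Delta=0.1417 Bond=-12.8777
(3,2): Delta=0.0000 Bond=8.9286
(3,3): Delta=0.0000 Bond=8.9286
V0=5.8770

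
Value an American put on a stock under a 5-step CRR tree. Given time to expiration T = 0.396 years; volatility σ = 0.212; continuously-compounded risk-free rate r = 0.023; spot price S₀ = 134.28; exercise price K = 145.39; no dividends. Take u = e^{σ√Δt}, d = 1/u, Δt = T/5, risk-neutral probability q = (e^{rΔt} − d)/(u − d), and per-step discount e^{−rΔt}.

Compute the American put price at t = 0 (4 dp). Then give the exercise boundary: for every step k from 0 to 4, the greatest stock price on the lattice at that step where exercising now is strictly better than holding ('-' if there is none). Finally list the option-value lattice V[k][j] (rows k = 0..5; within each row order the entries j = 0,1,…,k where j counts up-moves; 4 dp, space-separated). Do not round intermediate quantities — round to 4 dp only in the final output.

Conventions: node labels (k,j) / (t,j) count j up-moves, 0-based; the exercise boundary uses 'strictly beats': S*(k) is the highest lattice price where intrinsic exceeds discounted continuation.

Δt=0.07920  u=1.06148  d=0.94208  q=0.50036  discount=0.99818
step 5 (expiry): payoffs max(K−S,0) = 45.7447 33.1162 18.8871 2.8548 0.0000 0.0000
step 4: (k=4,j=0): S=105.7713, K−S=39.6187, hold=39.3541 ⇒ V=39.6187 exercise | (k=4,j=1): S=119.1762, K−S=26.2138, hold=25.9492 ⇒ V=26.2138 exercise | (k=4,j=2): S=134.2800, K−S=11.1100, hold=10.8454 ⇒ V=11.1100 exercise | (k=4,j=3): S=151.2980, K−S=0.0000, hold=1.4238 ⇒ V=1.4238 continue | (k=4,j=4): S=170.4728, K−S=0.0000, hold=0.0000 ⇒ V=0.0000 continue  boundary S*=134.2800
step 3: (k=3,j=0): S=112.2738, K−S=33.1162, hold=32.8516 ⇒ V=33.1162 exercise | (k=3,j=1): S=126.5029, K−S=18.8871, hold=18.6225 ⇒ V=18.8871 exercise | (k=3,j=2): S=142.5352, K−S=2.8548, hold=6.2520 ⇒ V=6.2520 continue | (k=3,j=3): S=160.5995, K−S=0.0000, hold=0.7101 ⇒ V=0.7101 continue  boundary S*=126.5029
step 2: (k=2,j=0): S=119.1762, K−S=26.2138, hold=25.9492 ⇒ V=26.2138 exercise | (k=2,j=1): S=134.2800, K−S=11.1100, hold=12.5421 ⇒ V=12.5421 continue | (k=2,j=2): S=151.2980, K−S=0.0000, hold=3.4727 ⇒ V=3.4727 continue  boundary S*=119.1762
step 1: (k=1,j=0): S=126.5029, K−S=18.8871, hold=19.3378 ⇒ V=19.3378 continue | (k=1,j=1): S=142.5352, K−S=2.8548, hold=7.9896 ⇒ V=7.9896 continue  boundary S*=-
step 0: (k=0,j=0): S=134.2800, K−S=11.1100, hold=13.6348 ⇒ V=13.6348 continue  boundary S*=-

price = 13.6348
boundary = - - 119.1762 126.5029 134.2800
tree:
13.6348
19.3378 7.9896
26.2138 12.5421 3.4727
33.1162 18.8871 6.2520 0.7101
39.6187 26.2138 11.1100 1.4238 0.0000
45.7447 33.1162 18.8871 2.8548 0.0000 0.0000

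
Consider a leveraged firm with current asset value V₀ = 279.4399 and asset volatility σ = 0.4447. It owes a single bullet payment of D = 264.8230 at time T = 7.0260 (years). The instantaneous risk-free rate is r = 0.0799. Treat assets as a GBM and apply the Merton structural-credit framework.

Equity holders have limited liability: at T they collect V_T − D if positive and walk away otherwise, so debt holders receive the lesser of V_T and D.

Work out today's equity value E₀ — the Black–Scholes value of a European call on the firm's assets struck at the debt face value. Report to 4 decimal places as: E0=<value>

Apply the equity-as-call identities (strike 264.8230, horizon 7.0260 years):
d₁ = [ln(V₀/D) + (r + σ²/2)T] / (σ√T)
   = [ln(279.4399/264.8230) + (0.0799 + 0.5·0.4447²)·7.0260] / (0.4447·√7.0260)
   = [0.053726 + 1.256102] / 1.178749 = 1.111201
d₂ = d₁ − σ√T = 1.111201 − 1.178749 = -0.067547
N(d₁) = 0.866759,  N(d₂) = 0.473073,  e^(−rT) = 0.570423
E₀ = V₀·N(d₁) − D·e^(−rT)·N(d₂)
   = 279.4399·0.866759 − 264.8230·0.570423·0.473073 = 170.744170

E0=170.7442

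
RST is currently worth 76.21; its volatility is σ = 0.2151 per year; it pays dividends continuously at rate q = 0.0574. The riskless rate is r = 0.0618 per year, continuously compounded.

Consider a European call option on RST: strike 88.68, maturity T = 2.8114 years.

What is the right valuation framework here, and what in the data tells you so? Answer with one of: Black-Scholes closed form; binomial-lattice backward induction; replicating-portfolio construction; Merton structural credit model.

Key observation: with RST following a GBM at constant σ and r, the European call struck at 88.68 prices in closed form — nothing here needs a stepwise model or a balance sheet.

framework: Black-Scholes closed form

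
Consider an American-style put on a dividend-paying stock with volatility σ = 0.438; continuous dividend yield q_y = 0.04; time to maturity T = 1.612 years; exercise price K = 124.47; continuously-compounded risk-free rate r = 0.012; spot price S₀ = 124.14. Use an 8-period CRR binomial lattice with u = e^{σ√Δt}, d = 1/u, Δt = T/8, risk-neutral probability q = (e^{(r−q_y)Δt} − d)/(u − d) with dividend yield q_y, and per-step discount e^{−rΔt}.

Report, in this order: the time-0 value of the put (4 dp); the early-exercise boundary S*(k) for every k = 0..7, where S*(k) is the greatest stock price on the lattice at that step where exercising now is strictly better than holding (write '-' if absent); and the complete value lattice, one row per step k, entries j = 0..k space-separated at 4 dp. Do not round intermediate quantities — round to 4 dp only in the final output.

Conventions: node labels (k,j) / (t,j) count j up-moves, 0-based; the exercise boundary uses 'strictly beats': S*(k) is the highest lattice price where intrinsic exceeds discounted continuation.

price = 28.2971
boundary = - - - - - - - 31.3471
tree:
28.2971
37.0075 17.2223
47.0188 24.3037 8.1868
57.8065 33.3694 12.7488 2.3499
68.5338 44.2947 19.4668 4.1569 0.0329
78.2469 56.3893 28.9450 7.3532 0.0585 0.0000
86.3493 68.2330 41.4300 13.0067 0.1042 0.0000 0.0000
93.1229 78.0937 55.8966 23.0060 0.1854 0.0000 0.0000 0.0000
98.7181 86.3121 67.9294 40.6908 0.3300 0.0000 0.0000 0.0000 0.0000

params: Δt=0.20150 u=1.21727 d=0.82151 q=0.43679 e^(-rΔt)=0.99758
t_8 payoffs: 98.7181 86.3121 67.9294 40.6908 0.3300 0.0000 0.0000 0.0000 0.0000
t_7: node(7,0) S=31.3471 payoff=93.1229 vs cont=93.0740 → 93.1229 [stop]  node(7,1) S=46.4486 payoff=78.0214 vs cont=78.0937 → 78.0937 [wait]  node(7,2) S=68.8253 payoff=55.6447 vs cont=55.8966 → 55.8966 [wait]  node(7,3) S=101.9821 payoff=22.4879 vs cont=23.0060 → 23.0060 [wait]  node(7,4) S=151.1122 payoff=0.0000 vs cont=0.1854 → 0.1854 [wait]  node(7,5) S=223.9109 payoff=0.0000 vs cont=0.0000 → 0.0000 [wait]  node(7,6) S=331.7805 payoff=0.0000 vs cont=0.0000 → 0.0000 [wait]  node(7,7) S=491.6166 payoff=0.0000 vs cont=0.0000 → 0.0000 [wait]  ⇒ S*(7)=31.3471
t_6: node(6,0) S=38.1579 payoff=86.3121 vs cont=86.3493 → 86.3493 [wait]  node(6,1) S=56.5406 payoff=67.9294 vs cont=68.2330 → 68.2330 [wait]  node(6,2) S=83.7792 payoff=40.6908 vs cont=41.4300 → 41.4300 [wait]  node(6,3) S=124.1400 payoff=0.3300 vs cont=13.0067 → 13.0067 [wait]  node(6,4) S=183.9447 payoff=0.0000 vs cont=0.1042 → 0.1042 [wait]  node(6,5) S=272.5606 payoff=0.0000 vs cont=0.0000 → 0.0000 [wait]  node(6,6) S=403.8673 payoff=0.0000 vs cont=0.0000 → 0.0000 [wait]  ⇒ S*(6)=-
t_5: node(5,0) S=46.4486 payoff=78.0214 vs cont=78.2469 → 78.2469 [wait]  node(5,1) S=68.8253 payoff=55.6447 vs cont=56.3893 → 56.3893 [wait]  node(5,2) S=101.9821 payoff=22.4879 vs cont=28.9450 → 28.9450 [wait]  node(5,3) S=151.1122 payoff=0.0000 vs cont=7.3532 → 7.3532 [wait]  node(5,4) S=223.9109 payoff=0.0000 vs cont=0.0585 → 0.0585 [wait]  node(5,5) S=331.7805 payoff=0.0000 vs cont=0.0000 → 0.0000 [wait]  ⇒ S*(5)=-
t_4: node(4,0) S=56.5406 payoff=67.9294 vs cont=68.5338 → 68.5338 [wait]  node(4,1) S=83.7792 payoff=40.6908 vs cont=44.2947 → 44.2947 [wait]  node(4,2) S=124.1400 payoff=0.3300 vs cont=19.4668 → 19.4668 [wait]  node(4,3) S=183.9447 payoff=0.0000 vs cont=4.1569 → 4.1569 [wait]  node(4,4) S=272.5606 payoff=0.0000 vs cont=0.0329 → 0.0329 [wait]  ⇒ S*(4)=-
t_3: node(3,0) S=68.8253 payoff=55.6447 vs cont=57.8065 → 57.8065 [wait]  node(3,1) S=101.9821 payoff=22.4879 vs cont=33.3694 → 33.3694 [wait]  node(3,2) S=151.1122 payoff=0.0000 vs cont=12.7488 → 12.7488 [wait]  node(3,3) S=223.9109 payoff=0.0000 vs cont=2.3499 → 2.3499 [wait]  ⇒ S*(3)=-
t_2: node(2,0) S=83.7792 payoff=40.6908 vs cont=47.0188 → 47.0188 [wait]  node(2,1) S=124.1400 payoff=0.3300 vs cont=24.3037 → 24.3037 [wait]  node(2,2) S=183.9447 payoff=0.0000 vs cont=8.1868 → 8.1868 [wait]  ⇒ S*(2)=-
t_1: node(1,0) S=101.9821 payoff=22.4879 vs cont=37.0075 → 37.0075 [wait]  node(1,1) S=151.1122 payoff=0.0000 vs cont=17.2223 → 17.2223 [wait]  ⇒ S*(1)=-
t_0: node(0,0) S=124.1400 payoff=0.3300 vs cont=28.2971 → 28.2971 [wait]  ⇒ S*(0)=-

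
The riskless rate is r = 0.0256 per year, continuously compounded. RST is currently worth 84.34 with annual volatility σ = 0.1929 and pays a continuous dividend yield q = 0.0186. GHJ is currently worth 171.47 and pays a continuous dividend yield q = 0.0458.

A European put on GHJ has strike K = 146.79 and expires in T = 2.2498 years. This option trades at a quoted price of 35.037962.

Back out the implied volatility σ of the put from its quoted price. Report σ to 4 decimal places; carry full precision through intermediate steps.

At σ = 0.4974 the Black–Scholes value reproduces the quote:
σ√T = 0.4974·√2.2498 = 0.746067
d₁ = (ln(S/K) + (r−q+σ²/2)T) / (σ√T) = (ln(171.47/146.79) + (0.0256−0.0458+0.4974²/2)·2.2498) / 0.746067 = (0.155405 + 0.232862) / 0.746067 = 0.520419
d₂ = d₁ − σ√T = 0.520419 − 0.746067 = -0.225648
e^{−rT} = 0.944032
e^{−qT} = 0.902090
N(−d₁) = 0.301386,  N(−d₂) = 0.589262
V = K·e^{−rT}·N(−d₂) − S·e^{−qT}·N(−d₁) = 81.656745 − 46.618783 = 35.037962 (the quoted price), and the Black–Scholes price is strictly increasing in σ, so σ is unique

sigma = 0.4974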